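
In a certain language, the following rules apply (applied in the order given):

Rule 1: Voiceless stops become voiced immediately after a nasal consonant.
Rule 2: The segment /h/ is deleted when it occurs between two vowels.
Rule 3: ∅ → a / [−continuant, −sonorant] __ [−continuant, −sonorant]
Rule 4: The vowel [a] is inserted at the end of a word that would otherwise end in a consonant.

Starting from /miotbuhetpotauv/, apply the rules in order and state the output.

Rule 1 (post-nasal voicing): no segment meets the environment; /miotbuhetpotauv/ is unchanged.
Rule 2 (intervocalic h-deletion): /h/ occurs between vowels /u/ and /e/, so it deletes. /miotbuhetpotauv/ → miotbuetpotauv.
Rule 3 (stop-cluster a-epenthesis): /t/ and /b/ form a stop–stop cluster, so [a] is inserted between them. /t/ and /p/ form a stop–stop cluster, so [a] is inserted between them. /miotbuetpotauv/ → miotabuetapotauv.
Rule 4 (final a-epenthesis): the form ends in the consonant /v/, so [a] is inserted word-finally. /miotabuetapotauv/ → miotabuetapotauva.

miotabuetapotauva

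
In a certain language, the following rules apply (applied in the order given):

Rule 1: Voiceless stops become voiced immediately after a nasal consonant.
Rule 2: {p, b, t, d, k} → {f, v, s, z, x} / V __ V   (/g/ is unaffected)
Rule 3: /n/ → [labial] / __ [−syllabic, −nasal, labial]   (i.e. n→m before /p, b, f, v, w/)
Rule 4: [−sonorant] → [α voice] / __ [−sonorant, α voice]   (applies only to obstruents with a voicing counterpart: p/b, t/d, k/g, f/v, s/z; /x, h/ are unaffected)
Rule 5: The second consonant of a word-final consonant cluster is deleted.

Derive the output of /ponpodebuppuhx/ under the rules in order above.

pombozevuppuh

Rule 1 (post-nasal voicing): /p/ is a voiceless stop immediately after the nasal /n/, so it voices to [b]. /ponpodebuppuhx/ → ponbodebuppuhx.
Rule 2 (intervocalic spirantization): /d/ is a stop between vowels /o/ and /e/, so it spirantizes to the fricative [z]. /b/ is a stop between vowels /e/ and /u/, so it spirantizes to the fricative [v]. /ponbodebuppuhx/ → ponbozevuppuhx.
Rule 3 (nasal place assimilation): /n/ precedes the labial consonant /b/, so it assimilates in place to [m]. /ponbozevuppuhx/ → pombozevuppuhx.
Rule 4 (regressive voicing assimilation): no segment meets the environment; /pombozevuppuhx/ is unchanged.
Rule 5 (final cluster simplification): /x/ is the second consonant of a word-final cluster /hx/, so it deletes. /pombozevuppuhx/ → pombozevuppuh.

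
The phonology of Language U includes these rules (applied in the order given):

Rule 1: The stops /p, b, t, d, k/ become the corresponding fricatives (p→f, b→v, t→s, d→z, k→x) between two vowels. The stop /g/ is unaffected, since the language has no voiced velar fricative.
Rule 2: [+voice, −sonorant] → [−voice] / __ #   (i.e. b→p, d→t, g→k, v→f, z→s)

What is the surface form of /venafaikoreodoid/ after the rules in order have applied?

Rule 1 (intervocalic spirantization): /k/ is a stop between vowels /i/ and /o/, so it spirantizes to the fricative [x]. /d/ is a stop between vowels /o/ and /o/, so it spirantizes to the fricative [z]. /venafaikoreodoid/ → venafaixoreozoid.
Rule 2 (final devoicing): /d/ is a voiced obstruent in word-final position, so it devoices to [t]. /venafaixoreozoid/ → venafaixoreozoit.

venafaixoreozoit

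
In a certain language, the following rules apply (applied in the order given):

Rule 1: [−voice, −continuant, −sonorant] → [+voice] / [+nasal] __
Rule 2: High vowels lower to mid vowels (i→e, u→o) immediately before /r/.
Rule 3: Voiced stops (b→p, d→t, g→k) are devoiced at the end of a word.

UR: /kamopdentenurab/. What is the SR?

kamopdendenorap

Rule 1 (post-nasal voicing): /t/ is a voiceless stop immediately after the nasal /n/, so it voices to [d]. /kamopdentenurab/ → kamopdendenurab.
Rule 2 (pre-rhotic lowering): /u/ is a high vowel immediately before /r/, so it lowers to [o]. /kamopdendenurab/ → kamopdendenorab.
Rule 3 (final devoicing): /b/ is a voiced stop in word-final position, so it devoices to [p]. /kamopdendenorab/ → kamopdendenorap.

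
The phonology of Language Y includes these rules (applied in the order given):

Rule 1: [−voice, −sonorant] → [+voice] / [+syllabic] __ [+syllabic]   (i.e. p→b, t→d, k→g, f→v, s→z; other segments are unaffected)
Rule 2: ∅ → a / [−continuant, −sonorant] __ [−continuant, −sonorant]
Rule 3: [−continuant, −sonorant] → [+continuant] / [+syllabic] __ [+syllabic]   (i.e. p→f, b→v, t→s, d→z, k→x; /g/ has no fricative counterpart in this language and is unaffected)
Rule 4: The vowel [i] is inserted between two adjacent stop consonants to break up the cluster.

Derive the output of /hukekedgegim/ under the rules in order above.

Rule 1 (intervocalic voicing): /k/ is a voiceless obstruent between vowels /u/ and /e/, so it voices to [g]. /k/ is a voiceless obstruent between vowels /e/ and /e/, so it voices to [g]. /hukekedgegim/ → hugegedgegim.
Rule 2 (stop-cluster a-epenthesis): /d/ and /g/ form a stop–stop cluster, so [a] is inserted between them. /hugegedgegim/ → hugegedagegim.
Rule 3 (intervocalic spirantization): /d/ is a stop between vowels /e/ and /a/, so it spirantizes to the fricative [z]. /hugegedagegim/ → hugegezagegim.
Rule 4 (stop-cluster i-epenthesis): no segment meets the environment; /hugegezagegim/ is unchanged.

hugegezagegim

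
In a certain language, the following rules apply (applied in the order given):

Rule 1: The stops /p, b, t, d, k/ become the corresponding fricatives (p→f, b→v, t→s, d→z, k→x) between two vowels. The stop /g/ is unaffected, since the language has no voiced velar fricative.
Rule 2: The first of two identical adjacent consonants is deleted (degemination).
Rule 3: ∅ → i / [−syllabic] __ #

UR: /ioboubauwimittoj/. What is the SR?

Rule 1 (intervocalic spirantization): /b/ is a stop between vowels /o/ and /o/, so it spirantizes to the fricative [v]. /b/ is a stop between vowels /u/ and /a/, so it spirantizes to the fricative [v]. /ioboubauwimittoj/ → iovouvauwimittoj.
Rule 2 (degemination): /tt/ is a geminate; the first /t/ deletes. /iovouvauwimittoj/ → iovouvauwimitoj.
Rule 3 (final i-epenthesis): the form ends in the consonant /j/, so [i] is inserted word-finally. /iovouvauwimitoj/ → iovouvauwimitoji.

iovouvauwimitoji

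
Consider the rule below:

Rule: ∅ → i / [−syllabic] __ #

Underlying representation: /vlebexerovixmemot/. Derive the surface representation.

vlebexerovixmemoti

the form ends in the consonant /t/, so [i] is inserted word-finally.
Surface form: [vlebexerovixmemoti].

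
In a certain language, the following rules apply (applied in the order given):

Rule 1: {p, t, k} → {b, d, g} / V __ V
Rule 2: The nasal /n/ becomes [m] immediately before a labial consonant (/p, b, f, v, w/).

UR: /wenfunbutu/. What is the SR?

wemfumbudu

Rule 1 (intervocalic voicing): /t/ is a voiceless stop between vowels /u/ and /u/, so it voices to [d]. /wenfunbutu/ → wenfunbudu.
Rule 2 (nasal place assimilation): /n/ precedes the labial consonant /f/, so it assimilates in place to [m]. /n/ precedes the labial consonant /b/, so it assimilates in place to [m]. /wenfunbudu/ → wemfumbudu.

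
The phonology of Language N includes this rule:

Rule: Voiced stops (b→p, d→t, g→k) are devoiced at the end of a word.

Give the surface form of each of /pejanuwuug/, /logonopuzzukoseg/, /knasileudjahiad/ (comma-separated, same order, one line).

pejanuwuuk, logonopuzzukosek, knasileudjahiat

/pejanuwuug/: /g/ is a voiced stop in word-final position, so it devoices to [k]. → [pejanuwuuk].
/logonopuzzukoseg/: /g/ is a voiced stop in word-final position, so it devoices to [k]. → [logonopuzzukosek].
/knasileudjahiad/: /d/ is a voiced stop in word-final position, so it devoices to [t]. → [knasileudjahiat].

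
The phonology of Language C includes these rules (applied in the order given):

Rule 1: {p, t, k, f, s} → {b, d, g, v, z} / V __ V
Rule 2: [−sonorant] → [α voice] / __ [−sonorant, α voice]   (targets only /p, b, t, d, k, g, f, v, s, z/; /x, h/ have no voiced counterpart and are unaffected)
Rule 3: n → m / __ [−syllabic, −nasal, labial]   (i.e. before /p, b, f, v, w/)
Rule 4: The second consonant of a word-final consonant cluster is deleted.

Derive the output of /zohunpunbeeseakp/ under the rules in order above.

Rule 1 (intervocalic voicing): /s/ is a voiceless obstruent between vowels /e/ and /e/, so it voices to [z]. /zohunpunbeeseakp/ → zohunpunbeezeakp.
Rule 2 (regressive voicing assimilation): no segment meets the environment; /zohunpunbeezeakp/ is unchanged.
Rule 3 (nasal place assimilation): /n/ precedes the labial consonant /p/, so it assimilates in place to [m]. /n/ precedes the labial consonant /b/, so it assimilates in place to [m]. /zohunpunbeezeakp/ → zohumpumbeezeakp.
Rule 4 (final cluster simplification): /p/ is the second consonant of a word-final cluster /kp/, so it deletes. /zohumpumbeezeakp/ → zohumpumbeezeak.

zohumpumbeezeak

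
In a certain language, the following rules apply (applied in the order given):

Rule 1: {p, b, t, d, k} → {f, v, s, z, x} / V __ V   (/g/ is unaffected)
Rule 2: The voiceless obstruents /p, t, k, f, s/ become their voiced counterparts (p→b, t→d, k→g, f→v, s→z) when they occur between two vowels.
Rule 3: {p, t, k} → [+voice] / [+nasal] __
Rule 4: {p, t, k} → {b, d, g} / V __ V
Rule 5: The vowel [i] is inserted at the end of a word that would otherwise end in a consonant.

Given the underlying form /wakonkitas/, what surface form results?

waxongizasi

Rule 1 (intervocalic spirantization): /k/ is a stop between vowels /a/ and /o/, so it spirantizes to the fricative [x]. /t/ is a stop between vowels /i/ and /a/, so it spirantizes to the fricative [s]. /wakonkitas/ → waxonkisas.
Rule 2 (intervocalic voicing): /s/ is a voiceless obstruent between vowels /i/ and /a/, so it voices to [z]. /waxonkisas/ → waxonkizas.
Rule 3 (post-nasal voicing): /k/ is a voiceless stop immediately after the nasal /n/, so it voices to [g]. /waxonkizas/ → waxongizas.
Rule 4 (intervocalic voicing): no segment meets the environment; /waxongizas/ is unchanged.
Rule 5 (final i-epenthesis): the form ends in the consonant /s/, so [i] is inserted word-finally. /waxongizas/ → waxongizasi.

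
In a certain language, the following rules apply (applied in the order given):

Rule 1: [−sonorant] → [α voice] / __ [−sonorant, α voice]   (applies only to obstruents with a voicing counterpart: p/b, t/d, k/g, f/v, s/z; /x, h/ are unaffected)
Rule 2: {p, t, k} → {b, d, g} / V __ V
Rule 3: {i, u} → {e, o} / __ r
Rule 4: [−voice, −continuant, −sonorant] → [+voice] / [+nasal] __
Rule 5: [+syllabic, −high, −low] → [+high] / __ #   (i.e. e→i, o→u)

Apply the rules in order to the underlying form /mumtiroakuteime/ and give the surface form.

Rule 1 (regressive voicing assimilation): no segment meets the environment; /mumtiroakuteime/ is unchanged.
Rule 2 (intervocalic voicing): /k/ is a voiceless stop between vowels /a/ and /u/, so it voices to [g]. /t/ is a voiceless stop between vowels /u/ and /e/, so it voices to [d]. /mumtiroakuteime/ → mumtiroagudeime.
Rule 3 (pre-rhotic lowering): /i/ is a high vowel immediately before /r/, so it lowers to [e]. /mumtiroagudeime/ → mumteroagudeime.
Rule 4 (post-nasal voicing): /t/ is a voiceless stop immediately after the nasal /m/, so it voices to [d]. /mumteroagudeime/ → mumderoagudeime.
Rule 5 (final vowel raising): /e/ is a mid vowel in word-final position, so it raises to [i]. /mumderoagudeime/ → mumderoagudeimi.

mumderoagudeimi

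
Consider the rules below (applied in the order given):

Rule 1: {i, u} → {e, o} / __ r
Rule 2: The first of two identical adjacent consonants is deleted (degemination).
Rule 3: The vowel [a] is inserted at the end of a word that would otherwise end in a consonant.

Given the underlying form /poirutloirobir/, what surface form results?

poerutloerobera

Rule 1 (pre-rhotic lowering): /i/ is a high vowel immediately before /r/, so it lowers to [e]. /i/ is a high vowel immediately before /r/, so it lowers to [e]. /i/ is a high vowel immediately before /r/, so it lowers to [e]. /poirutloirobir/ → poerutloerober.
Rule 2 (degemination): no segment meets the environment; /poerutloerober/ is unchanged.
Rule 3 (final a-epenthesis): the form ends in the consonant /r/, so [a] is inserted word-finally. /poerutloerober/ → poerutloerobera.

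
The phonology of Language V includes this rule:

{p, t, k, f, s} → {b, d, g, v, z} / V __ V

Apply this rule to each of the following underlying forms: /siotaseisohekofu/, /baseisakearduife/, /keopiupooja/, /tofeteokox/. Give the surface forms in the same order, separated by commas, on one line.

/siotaseisohekofu/: /t/ is a voiceless obstruent between vowels /o/ and /a/, so it voices to [d]. /s/ is a voiceless obstruent between vowels /a/ and /e/, so it voices to [z]. /s/ is a voiceless obstruent between vowels /i/ and /o/, so it voices to [z]. /k/ is a voiceless obstruent between vowels /e/ and /o/, so it voices to [g]. /f/ is a voiceless obstruent between vowels /o/ and /u/, so it voices to [v]. → [siodazeizohegovu].
/baseisakearduife/: /s/ is a voiceless obstruent between vowels /a/ and /e/, so it voices to [z]. /s/ is a voiceless obstruent between vowels /i/ and /a/, so it voices to [z]. /k/ is a voiceless obstruent between vowels /a/ and /e/, so it voices to [g]. /f/ is a voiceless obstruent between vowels /i/ and /e/, so it voices to [v]. → [bazeizagearduive].
/keopiupooja/: /p/ is a voiceless obstruent between vowels /o/ and /i/, so it voices to [b]. /p/ is a voiceless obstruent between vowels /u/ and /o/, so it voices to [b]. → [keobiubooja].
/tofeteokox/: /f/ is a voiceless obstruent between vowels /o/ and /e/, so it voices to [v]. /t/ is a voiceless obstruent between vowels /e/ and /e/, so it voices to [d]. /k/ is a voiceless obstruent between vowels /o/ and /o/, so it voices to [g]. → [tovedeogox].

siodazeizohegovu, bazeizagearduive, keobiubooja, tovedeogox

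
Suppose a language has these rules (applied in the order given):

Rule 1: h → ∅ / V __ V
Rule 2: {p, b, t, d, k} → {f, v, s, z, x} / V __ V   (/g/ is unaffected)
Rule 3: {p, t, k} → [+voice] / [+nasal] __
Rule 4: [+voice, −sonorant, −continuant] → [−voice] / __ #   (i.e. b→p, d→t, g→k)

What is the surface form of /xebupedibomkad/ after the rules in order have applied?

Rule 1 (intervocalic h-deletion): no segment meets the environment; /xebupedibomkad/ is unchanged.
Rule 2 (intervocalic spirantization): /b/ is a stop between vowels /e/ and /u/, so it spirantizes to the fricative [v]. /p/ is a stop between vowels /u/ and /e/, so it spirantizes to the fricative [f]. /d/ is a stop between vowels /e/ and /i/, so it spirantizes to the fricative [z]. /b/ is a stop between vowels /i/ and /o/, so it spirantizes to the fricative [v]. /xebupedibomkad/ → xevufezivomkad.
Rule 3 (post-nasal voicing): /k/ is a voiceless stop immediately after the nasal /m/, so it voices to [g]. /xevufezivomkad/ → xevufezivomgad.
Rule 4 (final devoicing): /d/ is a voiced stop in word-final position, so it devoices to [t]. /xevufezivomgad/ → xevufezivomgat.

xevufezivomgat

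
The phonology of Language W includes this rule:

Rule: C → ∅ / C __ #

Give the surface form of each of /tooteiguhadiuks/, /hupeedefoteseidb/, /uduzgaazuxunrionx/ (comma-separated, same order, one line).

tooteiguhadiuk, hupeedefoteseid, uduzgaazuxunrion

/tooteiguhadiuks/: /s/ is the second consonant of a word-final cluster /ks/, so it deletes. → [tooteiguhadiuk].
/hupeedefoteseidb/: /b/ is the second consonant of a word-final cluster /db/, so it deletes. → [hupeedefoteseid].
/uduzgaazuxunrionx/: /x/ is the second consonant of a word-final cluster /nx/, so it deletes. → [uduzgaazuxunrion].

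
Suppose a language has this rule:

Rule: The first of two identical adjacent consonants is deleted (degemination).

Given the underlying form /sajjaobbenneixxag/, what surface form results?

sajaobeneixag

/jj/ is a geminate; the first /j/ deletes.
/bb/ is a geminate; the first /b/ deletes.
/nn/ is a geminate; the first /n/ deletes.
/xx/ is a geminate; the first /x/ deletes.
The other instances of /s/, /j/, /b/, /n/, /x/, /g/ do not occur in the required environment and remain unchanged.
Surface form: [sajaobeneixag].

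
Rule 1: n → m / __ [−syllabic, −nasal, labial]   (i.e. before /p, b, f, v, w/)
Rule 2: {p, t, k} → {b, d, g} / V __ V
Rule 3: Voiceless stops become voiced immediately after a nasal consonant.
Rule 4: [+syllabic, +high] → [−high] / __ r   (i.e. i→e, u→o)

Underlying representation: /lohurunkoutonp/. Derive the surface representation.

Rule 1 (nasal place assimilation): /n/ precedes the labial consonant /p/, so it assimilates in place to [m]. /lohurunkoutonp/ → lohurunkoutomp.
Rule 2 (intervocalic voicing): /t/ is a voiceless stop between vowels /u/ and /o/, so it voices to [d]. /lohurunkoutomp/ → lohurunkoudomp.
Rule 3 (post-nasal voicing): /k/ is a voiceless stop immediately after the nasal /n/, so it voices to [g]. /p/ is a voiceless stop immediately after the nasal /m/, so it voices to [b]. /lohurunkoudomp/ → lohurungoudomb.
Rule 4 (pre-rhotic lowering): /u/ is a high vowel immediately before /r/, so it lowers to [o]. /lohurungoudomb/ → lohorungoudomb.

lohorungoudomb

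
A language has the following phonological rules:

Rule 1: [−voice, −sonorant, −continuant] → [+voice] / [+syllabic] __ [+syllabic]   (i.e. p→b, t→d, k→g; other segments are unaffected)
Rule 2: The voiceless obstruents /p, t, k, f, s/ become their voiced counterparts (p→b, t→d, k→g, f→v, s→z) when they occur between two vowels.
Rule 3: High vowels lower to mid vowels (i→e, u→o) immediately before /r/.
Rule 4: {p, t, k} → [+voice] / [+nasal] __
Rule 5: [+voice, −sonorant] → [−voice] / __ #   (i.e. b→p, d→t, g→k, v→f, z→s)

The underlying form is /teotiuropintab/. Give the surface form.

Rule 1 (intervocalic voicing): /t/ is a voiceless stop between vowels /o/ and /i/, so it voices to [d]. /p/ is a voiceless stop between vowels /o/ and /i/, so it voices to [b]. /teotiuropintab/ → teodiurobintab.
Rule 2 (intervocalic voicing): no segment meets the environment; /teodiurobintab/ is unchanged.
Rule 3 (pre-rhotic lowering): /u/ is a high vowel immediately before /r/, so it lowers to [o]. /teodiurobintab/ → teodiorobintab.
Rule 4 (post-nasal voicing): /t/ is a voiceless stop immediately after the nasal /n/, so it voices to [d]. /teodiorobintab/ → teodiorobindab.
Rule 5 (final devoicing): /b/ is a voiced obstruent in word-final position, so it devoices to [p]. /teodiorobindab/ → teodiorobindap.

teodiorobindap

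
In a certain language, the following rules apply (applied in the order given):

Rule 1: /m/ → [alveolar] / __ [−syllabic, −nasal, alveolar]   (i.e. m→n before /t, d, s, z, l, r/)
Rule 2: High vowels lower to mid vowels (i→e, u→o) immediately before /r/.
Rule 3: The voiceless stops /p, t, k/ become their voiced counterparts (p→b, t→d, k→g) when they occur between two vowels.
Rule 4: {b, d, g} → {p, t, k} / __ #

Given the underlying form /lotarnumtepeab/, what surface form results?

lodarnuntebeap

Rule 1 (nasal place assimilation): /m/ precedes the alveolar consonant /t/, so it assimilates in place to [n]. /lotarnumtepeab/ → lotarnuntepeab.
Rule 2 (pre-rhotic lowering): no segment meets the environment; /lotarnuntepeab/ is unchanged.
Rule 3 (intervocalic voicing): /t/ is a voiceless stop between vowels /o/ and /a/, so it voices to [d]. /p/ is a voiceless stop between vowels /e/ and /e/, so it voices to [b]. /lotarnuntepeab/ → lodarnuntebeab.
Rule 4 (final devoicing): /b/ is a voiced stop in word-final position, so it devoices to [p]. /lodarnuntebeab/ → lodarnuntebeap.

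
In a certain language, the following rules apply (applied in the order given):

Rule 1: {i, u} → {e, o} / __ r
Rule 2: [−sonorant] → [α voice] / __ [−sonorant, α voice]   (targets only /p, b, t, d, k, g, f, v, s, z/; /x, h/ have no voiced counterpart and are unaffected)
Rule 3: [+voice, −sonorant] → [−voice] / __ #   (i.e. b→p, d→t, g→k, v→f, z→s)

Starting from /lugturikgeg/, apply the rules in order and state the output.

Rule 1 (pre-rhotic lowering): /u/ is a high vowel immediately before /r/, so it lowers to [o]. /lugturikgeg/ → lugtorikgeg.
Rule 2 (regressive voicing assimilation): /g/ precedes the voiceless obstruent /t/, so it devoices to [k] by assimilation. /k/ precedes the voiced obstruent /g/, so it voices to [g] by assimilation. /lugtorikgeg/ → luktoriggeg.
Rule 3 (final devoicing): /g/ is a voiced obstruent in word-final position, so it devoices to [k]. /luktoriggeg/ → luktoriggek.

luktoriggek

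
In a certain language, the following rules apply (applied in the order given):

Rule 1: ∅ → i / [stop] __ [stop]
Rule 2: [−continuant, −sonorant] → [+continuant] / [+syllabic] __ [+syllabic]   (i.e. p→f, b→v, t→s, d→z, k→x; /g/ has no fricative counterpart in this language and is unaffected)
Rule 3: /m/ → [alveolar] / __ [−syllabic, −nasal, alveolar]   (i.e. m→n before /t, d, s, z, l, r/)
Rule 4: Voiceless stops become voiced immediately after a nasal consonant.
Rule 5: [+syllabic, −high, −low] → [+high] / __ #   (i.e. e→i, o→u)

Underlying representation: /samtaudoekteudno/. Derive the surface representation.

Rule 1 (stop-cluster i-epenthesis): /k/ and /t/ form a stop–stop cluster, so [i] is inserted between them. /samtaudoekteudno/ → samtaudoekiteudno.
Rule 2 (intervocalic spirantization): /d/ is a stop between vowels /u/ and /o/, so it spirantizes to the fricative [z]. /k/ is a stop between vowels /e/ and /i/, so it spirantizes to the fricative [x]. /t/ is a stop between vowels /i/ and /e/, so it spirantizes to the fricative [s]. /samtaudoekiteudno/ → samtauzoexiseudno.
Rule 3 (nasal place assimilation): /m/ precedes the alveolar consonant /t/, so it assimilates in place to [n]. /samtauzoexiseudno/ → santauzoexiseudno.
Rule 4 (post-nasal voicing): /t/ is a voiceless stop immediately after the nasal /n/, so it voices to [d]. /santauzoexiseudno/ → sandauzoexiseudno.
Rule 5 (final vowel raising): /o/ is a mid vowel in word-final position, so it raises to [u]. /sandauzoexiseudno/ → sandauzoexiseudnu.

sandauzoexiseudnu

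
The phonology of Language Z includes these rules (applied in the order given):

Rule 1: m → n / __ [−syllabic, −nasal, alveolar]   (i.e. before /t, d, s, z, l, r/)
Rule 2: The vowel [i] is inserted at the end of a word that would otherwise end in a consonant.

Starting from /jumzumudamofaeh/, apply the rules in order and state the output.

junzumudamofaehi

Rule 1 (nasal place assimilation): /m/ precedes the alveolar consonant /z/, so it assimilates in place to [n]. /jumzumudamofaeh/ → junzumudamofaeh.
Rule 2 (final i-epenthesis): the form ends in the consonant /h/, so [i] is inserted word-finally. /junzumudamofaeh/ → junzumudamofaehi.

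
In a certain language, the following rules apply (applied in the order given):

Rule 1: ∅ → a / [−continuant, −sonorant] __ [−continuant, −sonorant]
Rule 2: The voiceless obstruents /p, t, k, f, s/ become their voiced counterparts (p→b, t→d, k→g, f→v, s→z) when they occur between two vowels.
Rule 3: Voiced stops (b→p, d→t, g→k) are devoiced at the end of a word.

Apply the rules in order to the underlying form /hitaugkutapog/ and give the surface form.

hidaugagudabok

Rule 1 (stop-cluster a-epenthesis): /g/ and /k/ form a stop–stop cluster, so [a] is inserted between them. /hitaugkutapog/ → hitaugakutapog.
Rule 2 (intervocalic voicing): /t/ is a voiceless obstruent between vowels /i/ and /a/, so it voices to [d]. /k/ is a voiceless obstruent between vowels /a/ and /u/, so it voices to [g]. /t/ is a voiceless obstruent between vowels /u/ and /a/, so it voices to [d]. /p/ is a voiceless obstruent between vowels /a/ and /o/, so it voices to [b]. /hitaugakutapog/ → hidaugagudabog.
Rule 3 (final devoicing): /g/ is a voiced stop in word-final position, so it devoices to [k]. /hidaugagudabog/ → hidaugagudabok.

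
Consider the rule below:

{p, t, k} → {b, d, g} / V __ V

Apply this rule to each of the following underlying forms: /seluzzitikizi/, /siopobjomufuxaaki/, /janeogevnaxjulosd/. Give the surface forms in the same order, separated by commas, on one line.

seluzzidigizi, siobobjomufuxaagi, janeogevnaxjulosd

/seluzzitikizi/: /t/ is a voiceless stop between vowels /i/ and /i/, so it voices to [d]. /k/ is a voiceless stop between vowels /i/ and /i/, so it voices to [g]. → [seluzzidigizi].
/siopobjomufuxaaki/: /p/ is a voiceless stop between vowels /o/ and /o/, so it voices to [b]. /k/ is a voiceless stop between vowels /a/ and /i/, so it voices to [g]. → [siobobjomufuxaagi].
/janeogevnaxjulosd/: the rule's environment is not met; surfaces unchanged as [janeogevnaxjulosd].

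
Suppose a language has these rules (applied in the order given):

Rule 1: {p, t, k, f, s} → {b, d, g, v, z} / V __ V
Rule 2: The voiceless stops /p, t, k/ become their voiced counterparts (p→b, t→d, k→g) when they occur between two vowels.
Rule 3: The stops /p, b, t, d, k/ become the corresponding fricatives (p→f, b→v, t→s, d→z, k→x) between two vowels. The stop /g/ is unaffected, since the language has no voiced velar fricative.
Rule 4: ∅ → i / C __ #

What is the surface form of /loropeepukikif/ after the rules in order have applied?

loroveevugigifi

Rule 1 (intervocalic voicing): /p/ is a voiceless obstruent between vowels /o/ and /e/, so it voices to [b]. /p/ is a voiceless obstruent between vowels /e/ and /u/, so it voices to [b]. /k/ is a voiceless obstruent between vowels /u/ and /i/, so it voices to [g]. /k/ is a voiceless obstruent between vowels /i/ and /i/, so it voices to [g]. /loropeepukikif/ → lorobeebugigif.
Rule 2 (intervocalic voicing): no segment meets the environment; /lorobeebugigif/ is unchanged.
Rule 3 (intervocalic spirantization): /b/ is a stop between vowels /o/ and /e/, so it spirantizes to the fricative [v]. /b/ is a stop between vowels /e/ and /u/, so it spirantizes to the fricative [v]. /lorobeebugigif/ → loroveevugigif.
Rule 4 (final i-epenthesis): the form ends in the consonant /f/, so [i] is inserted word-finally. /loroveevugigif/ → loroveevugigifi.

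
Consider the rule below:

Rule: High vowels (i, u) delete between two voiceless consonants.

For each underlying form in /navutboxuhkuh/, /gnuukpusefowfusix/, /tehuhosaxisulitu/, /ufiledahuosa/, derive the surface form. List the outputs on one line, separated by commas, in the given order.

navutboxhkh, gnuukpsefowfsx, tehhosaxsulitu, ufiledahuosa

/navutboxuhkuh/: /u/ is a high vowel flanked by voiceless consonants /x/ and /h/, so it deletes. /u/ is a high vowel flanked by voiceless consonants /k/ and /h/, so it deletes. → [navutboxhkh].
/gnuukpusefowfusix/: /u/ is a high vowel flanked by voiceless consonants /p/ and /s/, so it deletes. /u/ is a high vowel flanked by voiceless consonants /f/ and /s/, so it deletes. /i/ is a high vowel flanked by voiceless consonants /s/ and /x/, so it deletes. → [gnuukpsefowfsx].
/tehuhosaxisulitu/: /u/ is a high vowel flanked by voiceless consonants /h/ and /h/, so it deletes. /i/ is a high vowel flanked by voiceless consonants /x/ and /s/, so it deletes. → [tehhosaxsulitu].
/ufiledahuosa/: the rule's environment is not met; surfaces unchanged as [ufiledahuosa].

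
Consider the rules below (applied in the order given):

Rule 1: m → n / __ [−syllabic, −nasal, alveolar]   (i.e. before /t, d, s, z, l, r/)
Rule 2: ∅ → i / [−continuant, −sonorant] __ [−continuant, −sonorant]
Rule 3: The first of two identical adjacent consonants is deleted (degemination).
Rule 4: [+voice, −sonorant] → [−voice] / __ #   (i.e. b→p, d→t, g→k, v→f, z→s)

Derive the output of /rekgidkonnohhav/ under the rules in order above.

rekigidikonohaf

Rule 1 (nasal place assimilation): no segment meets the environment; /rekgidkonnohhav/ is unchanged.
Rule 2 (stop-cluster i-epenthesis): /k/ and /g/ form a stop–stop cluster, so [i] is inserted between them. /d/ and /k/ form a stop–stop cluster, so [i] is inserted between them. /rekgidkonnohhav/ → rekigidikonnohhav.
Rule 3 (degemination): /nn/ is a geminate; the first /n/ deletes. /hh/ is a geminate; the first /h/ deletes. /rekigidikonnohhav/ → rekigidikonohav.
Rule 4 (final devoicing): /v/ is a voiced obstruent in word-final position, so it devoices to [f]. /rekigidikonohav/ → rekigidikonohaf.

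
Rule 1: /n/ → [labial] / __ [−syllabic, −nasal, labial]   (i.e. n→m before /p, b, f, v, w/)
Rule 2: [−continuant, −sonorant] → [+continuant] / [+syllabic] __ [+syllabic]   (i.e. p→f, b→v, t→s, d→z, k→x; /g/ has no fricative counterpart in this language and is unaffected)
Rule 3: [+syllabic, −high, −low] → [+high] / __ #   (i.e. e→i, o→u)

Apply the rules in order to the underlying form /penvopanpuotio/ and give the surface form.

Rule 1 (nasal place assimilation): /n/ precedes the labial consonant /v/, so it assimilates in place to [m]. /n/ precedes the labial consonant /p/, so it assimilates in place to [m]. /penvopanpuotio/ → pemvopampuotio.
Rule 2 (intervocalic spirantization): /p/ is a stop between vowels /o/ and /a/, so it spirantizes to the fricative [f]. /t/ is a stop between vowels /o/ and /i/, so it spirantizes to the fricative [s]. /pemvopampuotio/ → pemvofampuosio.
Rule 3 (final vowel raising): /o/ is a mid vowel in word-final position, so it raises to [u]. /pemvofampuosio/ → pemvofampuosiu.

pemvofampuosiu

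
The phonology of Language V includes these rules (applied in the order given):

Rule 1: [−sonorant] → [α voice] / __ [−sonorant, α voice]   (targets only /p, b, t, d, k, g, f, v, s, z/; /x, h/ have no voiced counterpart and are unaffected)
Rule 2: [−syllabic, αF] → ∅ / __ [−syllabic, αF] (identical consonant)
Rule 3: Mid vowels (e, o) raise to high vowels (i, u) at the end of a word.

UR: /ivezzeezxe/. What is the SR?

Rule 1 (regressive voicing assimilation): /z/ precedes the voiceless obstruent /x/, so it devoices to [s] by assimilation. /ivezzeezxe/ → ivezzeesxe.
Rule 2 (degemination): /zz/ is a geminate; the first /z/ deletes. /ivezzeesxe/ → ivezeesxe.
Rule 3 (final vowel raising): /e/ is a mid vowel in word-final position, so it raises to [i]. /ivezeesxe/ → ivezeesxi.

ivezeesxi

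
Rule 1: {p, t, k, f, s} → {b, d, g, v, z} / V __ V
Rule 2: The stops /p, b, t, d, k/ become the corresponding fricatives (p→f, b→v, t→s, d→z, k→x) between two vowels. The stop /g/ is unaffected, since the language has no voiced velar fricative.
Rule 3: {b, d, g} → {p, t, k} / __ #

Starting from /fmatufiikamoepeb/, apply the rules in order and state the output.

fmazuviigamoevep

Rule 1 (intervocalic voicing): /t/ is a voiceless obstruent between vowels /a/ and /u/, so it voices to [d]. /f/ is a voiceless obstruent between vowels /u/ and /i/, so it voices to [v]. /k/ is a voiceless obstruent between vowels /i/ and /a/, so it voices to [g]. /p/ is a voiceless obstruent between vowels /e/ and /e/, so it voices to [b]. /fmatufiikamoepeb/ → fmaduviigamoebeb.
Rule 2 (intervocalic spirantization): /d/ is a stop between vowels /a/ and /u/, so it spirantizes to the fricative [z]. /b/ is a stop between vowels /e/ and /e/, so it spirantizes to the fricative [v]. /fmaduviigamoebeb/ → fmazuviigamoeveb.
Rule 3 (final devoicing): /b/ is a voiced stop in word-final position, so it devoices to [p]. /fmazuviigamoeveb/ → fmazuviigamoevep.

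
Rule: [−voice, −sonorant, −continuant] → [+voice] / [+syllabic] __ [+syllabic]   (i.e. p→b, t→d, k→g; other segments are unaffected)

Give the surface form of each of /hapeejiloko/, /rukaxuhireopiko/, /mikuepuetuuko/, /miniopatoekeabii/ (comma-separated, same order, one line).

habeejilogo, rugaxuhireobigo, miguebueduugo, miniobadoegeabii

/hapeejiloko/: /p/ is a voiceless stop between vowels /a/ and /e/, so it voices to [b]. /k/ is a voiceless stop between vowels /o/ and /o/, so it voices to [g]. → [habeejilogo].
/rukaxuhireopiko/: /k/ is a voiceless stop between vowels /u/ and /a/, so it voices to [g]. /p/ is a voiceless stop between vowels /o/ and /i/, so it voices to [b]. /k/ is a voiceless stop between vowels /i/ and /o/, so it voices to [g]. → [rugaxuhireobigo].
/mikuepuetuuko/: /k/ is a voiceless stop between vowels /i/ and /u/, so it voices to [g]. /p/ is a voiceless stop between vowels /e/ and /u/, so it voices to [b]. /t/ is a voiceless stop between vowels /e/ and /u/, so it voices to [d]. /k/ is a voiceless stop between vowels /u/ and /o/, so it voices to [g]. → [miguebueduugo].
/miniopatoekeabii/: /p/ is a voiceless stop between vowels /o/ and /a/, so it voices to [b]. /t/ is a voiceless stop between vowels /a/ and /o/, so it voices to [d]. /k/ is a voiceless stop between vowels /e/ and /e/, so it voices to [g]. → [miniobadoegeabii].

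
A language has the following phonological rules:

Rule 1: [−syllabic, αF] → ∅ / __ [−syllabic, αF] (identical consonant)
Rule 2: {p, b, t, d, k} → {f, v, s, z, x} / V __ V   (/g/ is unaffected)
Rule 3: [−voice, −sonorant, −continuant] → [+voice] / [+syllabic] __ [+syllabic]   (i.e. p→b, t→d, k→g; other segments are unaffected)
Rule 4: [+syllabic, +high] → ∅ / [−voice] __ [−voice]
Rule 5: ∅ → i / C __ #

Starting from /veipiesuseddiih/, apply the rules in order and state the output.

Rule 1 (degemination): /dd/ is a geminate; the first /d/ deletes. /veipiesuseddiih/ → veipiesusediih.
Rule 2 (intervocalic spirantization): /p/ is a stop between vowels /i/ and /i/, so it spirantizes to the fricative [f]. /d/ is a stop between vowels /e/ and /i/, so it spirantizes to the fricative [z]. /veipiesusediih/ → veifiesuseziih.
Rule 3 (intervocalic voicing): no segment meets the environment; /veifiesuseziih/ is unchanged.
Rule 4 (high vowel syncope): /u/ is a high vowel flanked by voiceless consonants /s/ and /s/, so it deletes. /veifiesuseziih/ → veifiesseziih.
Rule 5 (final i-epenthesis): the form ends in the consonant /h/, so [i] is inserted word-finally. /veifiesseziih/ → veifiesseziihi.

veifiesseziihi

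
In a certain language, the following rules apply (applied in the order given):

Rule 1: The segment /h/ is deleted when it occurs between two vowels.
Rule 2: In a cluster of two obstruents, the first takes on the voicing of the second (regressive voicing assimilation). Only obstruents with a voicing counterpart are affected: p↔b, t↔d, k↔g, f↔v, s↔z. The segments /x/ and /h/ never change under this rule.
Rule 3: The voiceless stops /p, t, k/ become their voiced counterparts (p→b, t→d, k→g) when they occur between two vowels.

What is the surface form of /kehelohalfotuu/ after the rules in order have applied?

Rule 1 (intervocalic h-deletion): /h/ occurs between vowels /e/ and /e/, so it deletes. /h/ occurs between vowels /o/ and /a/, so it deletes. /kehelohalfotuu/ → keeloalfotuu.
Rule 2 (regressive voicing assimilation): no segment meets the environment; /keeloalfotuu/ is unchanged.
Rule 3 (intervocalic voicing): /t/ is a voiceless stop between vowels /o/ and /u/, so it voices to [d]. /keeloalfotuu/ → keeloalfoduu.

keeloalfoduu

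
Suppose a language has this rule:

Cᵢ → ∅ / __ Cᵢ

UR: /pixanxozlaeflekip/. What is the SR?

No segment of /pixanxozlaeflekip/ meets the structural description of the rule, so the form surfaces unchanged.

pixanxozlaeflekip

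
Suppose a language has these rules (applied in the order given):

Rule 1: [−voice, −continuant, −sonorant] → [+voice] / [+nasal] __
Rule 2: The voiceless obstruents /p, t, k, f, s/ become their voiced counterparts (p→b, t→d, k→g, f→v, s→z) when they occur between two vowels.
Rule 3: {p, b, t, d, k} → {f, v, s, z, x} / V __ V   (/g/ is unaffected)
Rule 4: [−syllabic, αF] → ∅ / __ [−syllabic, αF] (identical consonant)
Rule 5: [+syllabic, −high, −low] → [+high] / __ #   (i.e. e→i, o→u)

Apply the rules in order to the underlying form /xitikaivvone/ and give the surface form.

xizigaivoni

Rule 1 (post-nasal voicing): no segment meets the environment; /xitikaivvone/ is unchanged.
Rule 2 (intervocalic voicing): /t/ is a voiceless obstruent between vowels /i/ and /i/, so it voices to [d]. /k/ is a voiceless obstruent between vowels /i/ and /a/, so it voices to [g]. /xitikaivvone/ → xidigaivvone.
Rule 3 (intervocalic spirantization): /d/ is a stop between vowels /i/ and /i/, so it spirantizes to the fricative [z]. /xidigaivvone/ → xizigaivvone.
Rule 4 (degemination): /vv/ is a geminate; the first /v/ deletes. /xizigaivvone/ → xizigaivone.
Rule 5 (final vowel raising): /e/ is a mid vowel in word-final position, so it raises to [i]. /xizigaivone/ → xizigaivoni.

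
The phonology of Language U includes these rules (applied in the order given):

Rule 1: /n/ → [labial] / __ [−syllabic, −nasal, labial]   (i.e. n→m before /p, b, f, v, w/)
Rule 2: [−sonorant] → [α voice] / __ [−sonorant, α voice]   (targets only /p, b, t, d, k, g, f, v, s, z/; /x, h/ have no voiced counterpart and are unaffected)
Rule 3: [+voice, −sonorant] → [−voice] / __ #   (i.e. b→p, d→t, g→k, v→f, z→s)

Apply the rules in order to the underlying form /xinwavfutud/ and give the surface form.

ximwaffutut

Rule 1 (nasal place assimilation): /n/ precedes the labial consonant /w/, so it assimilates in place to [m]. /xinwavfutud/ → ximwavfutud.
Rule 2 (regressive voicing assimilation): /v/ precedes the voiceless obstruent /f/, so it devoices to [f] by assimilation. /ximwavfutud/ → ximwaffutud.
Rule 3 (final devoicing): /d/ is a voiced obstruent in word-final position, so it devoices to [t]. /ximwaffutud/ → ximwaffutut.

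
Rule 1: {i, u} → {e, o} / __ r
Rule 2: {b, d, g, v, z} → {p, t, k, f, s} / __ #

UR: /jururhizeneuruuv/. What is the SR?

jororhizeneoruuf

Rule 1 (pre-rhotic lowering): /u/ is a high vowel immediately before /r/, so it lowers to [o]. /u/ is a high vowel immediately before /r/, so it lowers to [o]. /u/ is a high vowel immediately before /r/, so it lowers to [o]. /jururhizeneuruuv/ → jororhizeneoruuv.
Rule 2 (final devoicing): /v/ is a voiced obstruent in word-final position, so it devoices to [f]. /jororhizeneoruuv/ → jororhizeneoruuf.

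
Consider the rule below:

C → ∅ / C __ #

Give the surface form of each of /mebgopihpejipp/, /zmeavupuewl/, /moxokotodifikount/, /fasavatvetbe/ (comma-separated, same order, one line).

mebgopihpejip, zmeavupuew, moxokotodifikoun, fasavatvetbe

/mebgopihpejipp/: /p/ is the second consonant of a word-final cluster /pp/, so it deletes. → [mebgopihpejip].
/zmeavupuewl/: /l/ is the second consonant of a word-final cluster /wl/, so it deletes. → [zmeavupuew].
/moxokotodifikount/: /t/ is the second consonant of a word-final cluster /nt/, so it deletes. → [moxokotodifikoun].
/fasavatvetbe/: the rule's environment is not met; surfaces unchanged as [fasavatvetbe].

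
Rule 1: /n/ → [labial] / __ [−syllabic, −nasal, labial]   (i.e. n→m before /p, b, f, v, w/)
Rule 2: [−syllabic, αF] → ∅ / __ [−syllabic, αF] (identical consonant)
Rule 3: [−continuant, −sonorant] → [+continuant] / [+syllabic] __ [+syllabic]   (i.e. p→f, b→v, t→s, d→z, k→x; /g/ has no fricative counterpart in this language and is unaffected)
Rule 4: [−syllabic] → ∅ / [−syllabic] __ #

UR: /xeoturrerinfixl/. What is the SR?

Rule 1 (nasal place assimilation): /n/ precedes the labial consonant /f/, so it assimilates in place to [m]. /xeoturrerinfixl/ → xeoturrerimfixl.
Rule 2 (degemination): /rr/ is a geminate; the first /r/ deletes. /xeoturrerimfixl/ → xeoturerimfixl.
Rule 3 (intervocalic spirantization): /t/ is a stop between vowels /o/ and /u/, so it spirantizes to the fricative [s]. /xeoturerimfixl/ → xeosurerimfixl.
Rule 4 (final cluster simplification): /l/ is the second consonant of a word-final cluster /xl/, so it deletes. /xeosurerimfixl/ → xeosurerimfix.

xeosurerimfix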